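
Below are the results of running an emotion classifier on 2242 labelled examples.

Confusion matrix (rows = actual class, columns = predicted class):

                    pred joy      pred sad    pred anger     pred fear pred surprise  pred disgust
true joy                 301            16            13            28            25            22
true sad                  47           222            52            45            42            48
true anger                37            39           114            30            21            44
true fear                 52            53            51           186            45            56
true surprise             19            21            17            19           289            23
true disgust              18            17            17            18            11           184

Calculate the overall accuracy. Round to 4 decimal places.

Accuracy = trace / total = (301+222+114+186+289+184=1296) / 2242 = 1296/2242 = 0.5781

0.5781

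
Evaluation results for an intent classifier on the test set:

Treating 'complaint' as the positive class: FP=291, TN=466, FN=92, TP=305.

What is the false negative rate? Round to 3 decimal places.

0.232

FNR = FN/(FN+TP) = 92/(92+305) = 0.232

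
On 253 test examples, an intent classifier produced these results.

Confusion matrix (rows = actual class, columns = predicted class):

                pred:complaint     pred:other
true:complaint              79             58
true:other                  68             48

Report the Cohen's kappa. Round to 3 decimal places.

-0.010

Observed agreement pₒ = trace/N = 127/253 = 0.5020
Expected agreement pₑ = Σ (rowᵢ·colᵢ)/N² = (137·147 + 116·106)/253² = 0.5067
κ = (pₒ − pₑ)/(1 − pₑ) = (0.5020 − 0.5067)/(1 − 0.5067) = -0.010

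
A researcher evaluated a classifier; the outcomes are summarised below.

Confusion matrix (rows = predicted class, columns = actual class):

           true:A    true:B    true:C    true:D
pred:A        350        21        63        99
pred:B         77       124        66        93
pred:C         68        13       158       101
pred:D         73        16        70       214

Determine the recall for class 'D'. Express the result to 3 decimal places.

0.422

Treat 'D' as positive and all other classes as negative.
recall = TP/(TP+FN).
D: TP=214, FN=99+93+101=293 → 214/507 = 0.4221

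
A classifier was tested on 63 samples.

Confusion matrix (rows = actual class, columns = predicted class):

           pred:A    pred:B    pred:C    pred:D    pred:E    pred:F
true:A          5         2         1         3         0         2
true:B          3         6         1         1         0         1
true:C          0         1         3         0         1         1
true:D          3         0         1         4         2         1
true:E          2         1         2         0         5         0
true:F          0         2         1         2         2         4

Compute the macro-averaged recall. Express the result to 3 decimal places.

Per-class recall (TP/(TP+FN)):
  A: TP=5, FN=2+1+3+0+2=8 → 5/13 = 0.3846
  B: TP=6, FN=3+1+1+0+1=6 → 6/12 = 0.5000
  C: TP=3, FN=0+1+0+1+1=3 → 3/6 = 0.5000
  D: TP=4, FN=3+0+1+2+1=7 → 4/11 = 0.3636
  E: TP=5, FN=2+1+2+0+0=5 → 5/10 = 0.5000
  F: TP=4, FN=0+2+1+2+2=7 → 4/11 = 0.3636
Macro-recall = mean = (0.3846 + 0.5000 + 0.5000 + 0.3636 + 0.5000 + 0.3636) / 6 = 0.435

0.435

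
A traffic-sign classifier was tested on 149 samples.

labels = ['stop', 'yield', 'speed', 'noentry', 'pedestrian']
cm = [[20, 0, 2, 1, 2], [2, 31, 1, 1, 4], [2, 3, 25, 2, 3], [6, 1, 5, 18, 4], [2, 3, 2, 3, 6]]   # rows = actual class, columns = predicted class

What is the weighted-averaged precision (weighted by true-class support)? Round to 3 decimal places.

0.684

Per-class precision (TP/(TP+FP)):
  stop: TP=20, FP=2+2+6+2=12 → 20/32 = 0.6250
  yield: TP=31, FP=0+3+1+3=7 → 31/38 = 0.8158
  speed: TP=25, FP=2+1+5+2=10 → 25/35 = 0.7143
  noentry: TP=18, FP=1+1+2+3=7 → 18/25 = 0.7200
  pedestrian: TP=6, FP=2+4+3+4=13 → 6/19 = 0.3158
Weighted-precision = Σ (supportᵢ/N)·precisionᵢ with N=149: (25/149)·0.6250 + (39/149)·0.8158 + (35/149)·0.7143 + (34/149)·0.7200 + (16/149)·0.3158 = 0.684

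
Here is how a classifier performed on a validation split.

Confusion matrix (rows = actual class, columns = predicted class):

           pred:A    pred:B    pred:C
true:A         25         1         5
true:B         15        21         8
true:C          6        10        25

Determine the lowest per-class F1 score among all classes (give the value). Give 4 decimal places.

Per-class F1 score (2·TP/(2·TP+FP+FN)):
  A: TP=25, FP=15+6=21, FN=1+5=6 → 50/77 = 0.64935
  B: TP=21, FP=1+10=11, FN=15+8=23 → 42/76 = 0.55263
  C: TP=25, FP=5+8=13, FN=6+10=16 → 50/79 = 0.63291
Lowest is class 'B' with F1 score = 0.5526.

0.5526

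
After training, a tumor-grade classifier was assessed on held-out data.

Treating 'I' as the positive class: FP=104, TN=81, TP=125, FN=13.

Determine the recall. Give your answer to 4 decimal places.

0.9058

Recall = TP/(TP+FN) = 125/(125+13) = 125/138 = 0.9058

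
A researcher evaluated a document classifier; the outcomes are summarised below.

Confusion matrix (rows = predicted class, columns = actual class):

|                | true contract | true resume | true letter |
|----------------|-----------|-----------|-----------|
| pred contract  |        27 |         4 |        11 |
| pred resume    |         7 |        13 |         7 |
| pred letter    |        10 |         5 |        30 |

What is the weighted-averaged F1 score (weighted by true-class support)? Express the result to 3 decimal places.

0.616

Per-class F1 score (2·TP/(2·TP+FP+FN)):
  contract: TP=27, FP=4+11=15, FN=7+10=17 → 54/86 = 0.6279
  resume: TP=13, FP=7+7=14, FN=4+5=9 → 26/49 = 0.5306
  letter: TP=30, FP=10+5=15, FN=11+7=18 → 60/93 = 0.6452
Weighted-F1 score = Σ (supportᵢ/N)·F1 scoreᵢ with N=114: (44/114)·0.6279 + (22/114)·0.5306 + (48/114)·0.6452 = 0.616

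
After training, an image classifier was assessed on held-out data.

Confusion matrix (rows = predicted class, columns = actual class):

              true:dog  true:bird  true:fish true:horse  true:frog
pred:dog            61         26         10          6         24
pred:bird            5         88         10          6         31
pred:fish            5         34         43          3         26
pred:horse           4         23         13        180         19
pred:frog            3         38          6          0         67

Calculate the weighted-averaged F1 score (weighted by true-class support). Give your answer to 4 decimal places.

Per-class F1 score (2·TP/(2·TP+FP+FN)):
  dog: TP=61, FP=26+10+6+24=66, FN=5+5+4+3=17 → 122/205 = 0.59512
  bird: TP=88, FP=5+10+6+31=52, FN=26+34+23+38=121 → 176/349 = 0.50430
  fish: TP=43, FP=5+34+3+26=68, FN=10+10+13+6=39 → 86/193 = 0.44560
  horse: TP=180, FP=4+23+13+19=59, FN=6+6+3+0=15 → 360/434 = 0.82949
  frog: TP=67, FP=3+38+6+0=47, FN=24+31+26+19=100 → 134/281 = 0.47687
Weighted-F1 score = Σ (supportᵢ/N)·F1 scoreᵢ with N=731: (78/731)·0.59512 + (209/731)·0.50430 + (82/731)·0.44560 + (195/731)·0.82949 + (167/731)·0.47687 = 0.5879

0.5879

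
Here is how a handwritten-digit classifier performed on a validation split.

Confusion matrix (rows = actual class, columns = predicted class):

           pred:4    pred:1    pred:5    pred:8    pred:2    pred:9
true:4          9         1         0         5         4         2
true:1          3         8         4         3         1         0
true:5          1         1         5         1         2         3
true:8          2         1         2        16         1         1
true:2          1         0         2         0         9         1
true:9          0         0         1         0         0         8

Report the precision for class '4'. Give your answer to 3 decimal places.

0.563

precision = TP/(TP+FP).
4: TP=9, FP=3+1+2+1+0=7 → 9/16 = 0.5625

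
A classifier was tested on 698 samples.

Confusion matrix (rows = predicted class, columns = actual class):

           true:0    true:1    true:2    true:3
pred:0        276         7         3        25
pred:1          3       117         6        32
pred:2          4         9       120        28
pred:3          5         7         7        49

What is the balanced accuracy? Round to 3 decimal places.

Balanced accuracy = mean of per-class recall.
  0: recall = 276/288 = 0.9583
  1: recall = 117/140 = 0.8357
  2: recall = 120/136 = 0.8824
  3: recall = 49/134 = 0.3657
Mean = (0.9583 + 0.8357 + 0.8824 + 0.3657) / 4 = 0.761

0.761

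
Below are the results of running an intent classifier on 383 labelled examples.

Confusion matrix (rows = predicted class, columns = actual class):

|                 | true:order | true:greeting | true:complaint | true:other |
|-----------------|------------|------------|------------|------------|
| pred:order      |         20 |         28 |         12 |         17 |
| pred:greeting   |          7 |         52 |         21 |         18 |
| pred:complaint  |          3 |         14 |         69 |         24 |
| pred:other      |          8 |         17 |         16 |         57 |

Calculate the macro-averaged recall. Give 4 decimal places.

0.5177

Per-class recall (TP/(TP+FN)):
  order: TP=20, FN=7+3+8=18 → 20/38 = 0.52632
  greeting: TP=52, FN=28+14+17=59 → 52/111 = 0.46847
  complaint: TP=69, FN=12+21+16=49 → 69/118 = 0.58475
  other: TP=57, FN=17+18+24=59 → 57/116 = 0.49138
Macro-recall = mean = (0.52632 + 0.46847 + 0.58475 + 0.49138) / 4 = 0.5177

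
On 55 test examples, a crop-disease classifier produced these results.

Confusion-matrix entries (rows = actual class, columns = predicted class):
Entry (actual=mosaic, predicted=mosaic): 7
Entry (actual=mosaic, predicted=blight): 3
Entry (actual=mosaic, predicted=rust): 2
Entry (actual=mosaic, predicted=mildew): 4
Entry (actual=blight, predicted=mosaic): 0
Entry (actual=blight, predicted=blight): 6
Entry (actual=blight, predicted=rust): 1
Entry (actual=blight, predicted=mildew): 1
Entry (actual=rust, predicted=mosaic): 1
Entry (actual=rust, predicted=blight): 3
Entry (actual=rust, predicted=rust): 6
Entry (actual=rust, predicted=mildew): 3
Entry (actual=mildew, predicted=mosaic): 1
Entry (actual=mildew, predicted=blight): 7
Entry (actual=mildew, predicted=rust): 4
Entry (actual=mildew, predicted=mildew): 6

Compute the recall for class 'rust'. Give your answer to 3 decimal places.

Treat 'rust' as positive and all other classes as negative.
recall = TP/(TP+FN).
rust: TP=6, FN=1+3+3=7 → 6/13 = 0.4615

0.462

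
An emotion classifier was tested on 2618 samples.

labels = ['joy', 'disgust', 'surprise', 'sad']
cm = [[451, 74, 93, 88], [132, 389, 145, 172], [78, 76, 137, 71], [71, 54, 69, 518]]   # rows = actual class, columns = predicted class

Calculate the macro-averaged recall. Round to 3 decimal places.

0.552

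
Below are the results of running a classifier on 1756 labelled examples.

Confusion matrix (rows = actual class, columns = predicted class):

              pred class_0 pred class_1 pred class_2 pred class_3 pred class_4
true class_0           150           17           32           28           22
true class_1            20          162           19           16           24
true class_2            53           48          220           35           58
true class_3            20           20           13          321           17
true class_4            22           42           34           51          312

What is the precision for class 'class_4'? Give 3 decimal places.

0.721

Take TP from the diagonal, FP from the rest of the 'class_4' prediction marginal, FN from the rest of the 'class_4' actual marginal.
precision = TP/(TP+FP).
class_4: TP=312, FP=22+24+58+17=121 → 312/433 = 0.7206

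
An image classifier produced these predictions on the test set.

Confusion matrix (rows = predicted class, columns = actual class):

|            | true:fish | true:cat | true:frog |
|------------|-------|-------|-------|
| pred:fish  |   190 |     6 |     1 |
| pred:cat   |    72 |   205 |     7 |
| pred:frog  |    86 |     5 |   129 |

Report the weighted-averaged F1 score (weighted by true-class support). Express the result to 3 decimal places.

0.740

Per-class F1 score (2·TP/(2·TP+FP+FN)):
  fish: TP=190, FP=6+1=7, FN=72+86=158 → 380/545 = 0.6972
  cat: TP=205, FP=72+7=79, FN=6+5=11 → 410/500 = 0.8200
  frog: TP=129, FP=86+5=91, FN=1+7=8 → 258/357 = 0.7227
Weighted-F1 score = Σ (supportᵢ/N)·F1 scoreᵢ with N=701: (348/701)·0.6972 + (216/701)·0.8200 + (137/701)·0.7227 = 0.740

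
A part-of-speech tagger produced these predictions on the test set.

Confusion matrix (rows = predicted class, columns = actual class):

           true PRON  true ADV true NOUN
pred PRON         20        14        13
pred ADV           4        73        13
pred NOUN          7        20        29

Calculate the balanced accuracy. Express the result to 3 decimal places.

0.618

Balanced accuracy = mean of per-class recall.
  PRON: recall = 20/31 = 0.6452
  ADV: recall = 73/107 = 0.6822
  NOUN: recall = 29/55 = 0.5273
Mean = (0.6452 + 0.6822 + 0.5273) / 3 = 0.618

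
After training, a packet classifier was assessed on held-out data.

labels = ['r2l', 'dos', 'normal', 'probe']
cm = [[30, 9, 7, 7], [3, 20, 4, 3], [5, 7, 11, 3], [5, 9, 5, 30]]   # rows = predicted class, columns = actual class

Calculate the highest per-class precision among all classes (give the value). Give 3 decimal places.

0.667

Per-class precision (TP/(TP+FP)):
  r2l: TP=30, FP=9+7+7=23 → 30/53 = 0.5660
  dos: TP=20, FP=3+4+3=10 → 20/30 = 0.6667
  normal: TP=11, FP=5+7+3=15 → 11/26 = 0.4231
  probe: TP=30, FP=5+9+5=19 → 30/49 = 0.6122
Highest is class 'dos' with precision = 0.667.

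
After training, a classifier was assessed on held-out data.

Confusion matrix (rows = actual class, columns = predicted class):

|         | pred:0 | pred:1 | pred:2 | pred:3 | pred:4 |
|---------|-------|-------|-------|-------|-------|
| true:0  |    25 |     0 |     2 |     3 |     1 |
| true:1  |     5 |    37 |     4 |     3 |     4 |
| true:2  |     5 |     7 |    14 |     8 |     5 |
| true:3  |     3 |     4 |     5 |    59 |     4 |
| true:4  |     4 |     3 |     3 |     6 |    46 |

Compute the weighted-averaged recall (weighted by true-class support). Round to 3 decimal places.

0.696

Per-class recall (TP/(TP+FN)):
  0: TP=25, FN=0+2+3+1=6 → 25/31 = 0.8065
  1: TP=37, FN=5+4+3+4=16 → 37/53 = 0.6981
  2: TP=14, FN=5+7+8+5=25 → 14/39 = 0.3590
  3: TP=59, FN=3+4+5+4=16 → 59/75 = 0.7867
  4: TP=46, FN=4+3+3+6=16 → 46/62 = 0.7419
Weighted-recall = Σ (supportᵢ/N)·recallᵢ with N=260: (31/260)·0.8065 + (53/260)·0.6981 + (39/260)·0.3590 + (75/260)·0.7867 + (62/260)·0.7419 = 0.696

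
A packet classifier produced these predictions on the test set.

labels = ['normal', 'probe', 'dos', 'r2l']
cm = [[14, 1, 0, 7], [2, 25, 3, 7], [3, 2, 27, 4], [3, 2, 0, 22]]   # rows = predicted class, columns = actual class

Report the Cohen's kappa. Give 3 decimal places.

Observed agreement pₒ = trace/N = 88/122 = 0.7213
Expected agreement pₑ = Σ (rowᵢ·colᵢ)/N² = (22·22 + 30·37 + 30·36 + 40·27)/122² = 0.2522
κ = (pₒ − pₑ)/(1 − pₑ) = (0.7213 − 0.2522)/(1 − 0.2522) = 0.627

0.627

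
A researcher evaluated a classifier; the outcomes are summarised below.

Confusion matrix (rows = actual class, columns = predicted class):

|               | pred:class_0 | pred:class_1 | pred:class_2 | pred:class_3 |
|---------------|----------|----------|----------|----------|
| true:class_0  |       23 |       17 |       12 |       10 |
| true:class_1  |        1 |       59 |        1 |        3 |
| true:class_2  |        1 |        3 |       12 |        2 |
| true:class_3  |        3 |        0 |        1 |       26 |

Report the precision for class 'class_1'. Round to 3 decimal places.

0.747

precision = TP/(TP+FP).
class_1: TP=59, FP=17+3+0=20 → 59/79 = 0.7468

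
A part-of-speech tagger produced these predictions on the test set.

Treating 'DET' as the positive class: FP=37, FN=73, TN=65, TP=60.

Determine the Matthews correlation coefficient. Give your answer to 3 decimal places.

0.089

MCC = (TP·TN − FP·FN) / √((TP+FP)(TP+FN)(TN+FP)(TN+FN))
Numerator = 60·65 − 37·73 = 1199
Denominator = √(97·133·102·138) = √181594476 = 13475.6995
MCC = 1199 / 13475.6995 = 0.089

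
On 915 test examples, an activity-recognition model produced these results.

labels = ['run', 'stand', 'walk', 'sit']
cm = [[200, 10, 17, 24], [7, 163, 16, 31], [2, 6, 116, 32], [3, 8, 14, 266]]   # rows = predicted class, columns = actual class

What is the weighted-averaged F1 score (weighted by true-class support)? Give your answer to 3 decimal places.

Per-class F1 score (2·TP/(2·TP+FP+FN)):
  run: TP=200, FP=10+17+24=51, FN=7+2+3=12 → 400/463 = 0.8639
  stand: TP=163, FP=7+16+31=54, FN=10+6+8=24 → 326/404 = 0.8069
  walk: TP=116, FP=2+6+32=40, FN=17+16+14=47 → 232/319 = 0.7273
  sit: TP=266, FP=3+8+14=25, FN=24+31+32=87 → 532/644 = 0.8261
Weighted-F1 score = Σ (supportᵢ/N)·F1 scoreᵢ with N=915: (212/915)·0.8639 + (187/915)·0.8069 + (163/915)·0.7273 + (353/915)·0.8261 = 0.813

0.813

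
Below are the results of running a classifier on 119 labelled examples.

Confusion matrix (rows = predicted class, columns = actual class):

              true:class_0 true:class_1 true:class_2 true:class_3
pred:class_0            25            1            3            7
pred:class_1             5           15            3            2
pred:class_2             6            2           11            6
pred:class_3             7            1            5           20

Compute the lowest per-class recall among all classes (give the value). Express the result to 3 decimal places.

0.500

Per-class recall (TP/(TP+FN)):
  class_0: TP=25, FN=5+6+7=18 → 25/43 = 0.5814
  class_1: TP=15, FN=1+2+1=4 → 15/19 = 0.7895
  class_2: TP=11, FN=3+3+5=11 → 11/22 = 0.5000
  class_3: TP=20, FN=7+2+6=15 → 20/35 = 0.5714
Lowest is class 'class_2' with recall = 0.500.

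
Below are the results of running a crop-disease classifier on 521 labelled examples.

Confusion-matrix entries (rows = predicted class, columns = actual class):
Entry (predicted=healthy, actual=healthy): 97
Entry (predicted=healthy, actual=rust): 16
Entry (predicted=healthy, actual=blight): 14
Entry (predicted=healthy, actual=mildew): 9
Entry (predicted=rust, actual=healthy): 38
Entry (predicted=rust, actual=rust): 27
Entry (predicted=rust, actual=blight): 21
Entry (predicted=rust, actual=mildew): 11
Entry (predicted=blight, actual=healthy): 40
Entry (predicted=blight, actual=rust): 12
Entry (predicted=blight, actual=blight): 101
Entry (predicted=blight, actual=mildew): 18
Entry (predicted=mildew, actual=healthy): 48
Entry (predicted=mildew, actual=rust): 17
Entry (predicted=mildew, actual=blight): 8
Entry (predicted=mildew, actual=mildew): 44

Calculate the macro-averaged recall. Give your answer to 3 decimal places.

0.512

Per-class recall (TP/(TP+FN)):
  healthy: TP=97, FN=38+40+48=126 → 97/223 = 0.4350
  rust: TP=27, FN=16+12+17=45 → 27/72 = 0.3750
  blight: TP=101, FN=14+21+8=43 → 101/144 = 0.7014
  mildew: TP=44, FN=9+11+18=38 → 44/82 = 0.5366
Macro-recall = mean = (0.4350 + 0.3750 + 0.7014 + 0.5366) / 4 = 0.512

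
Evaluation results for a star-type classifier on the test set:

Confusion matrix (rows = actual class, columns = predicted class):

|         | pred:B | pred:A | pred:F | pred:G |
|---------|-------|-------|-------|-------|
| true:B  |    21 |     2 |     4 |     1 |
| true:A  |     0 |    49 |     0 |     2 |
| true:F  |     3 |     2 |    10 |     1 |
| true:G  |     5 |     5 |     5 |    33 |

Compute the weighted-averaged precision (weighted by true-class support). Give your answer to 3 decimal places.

0.801

Per-class precision (TP/(TP+FP)):
  B: TP=21, FP=0+3+5=8 → 21/29 = 0.7241
  A: TP=49, FP=2+2+5=9 → 49/58 = 0.8448
  F: TP=10, FP=4+0+5=9 → 10/19 = 0.5263
  G: TP=33, FP=1+2+1=4 → 33/37 = 0.8919
Weighted-precision = Σ (supportᵢ/N)·precisionᵢ with N=143: (28/143)·0.7241 + (51/143)·0.8448 + (16/143)·0.5263 + (48/143)·0.8919 = 0.801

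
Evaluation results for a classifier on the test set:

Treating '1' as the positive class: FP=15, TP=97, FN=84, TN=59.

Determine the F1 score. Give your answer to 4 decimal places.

0.6621

Precision = TP/(TP+FP) = 97/112 = 0.8661
Recall = TP/(TP+FN) = 97/181 = 0.5359
F1 = 2·TP/(2·TP+FP+FN) = 194/293 = 0.6621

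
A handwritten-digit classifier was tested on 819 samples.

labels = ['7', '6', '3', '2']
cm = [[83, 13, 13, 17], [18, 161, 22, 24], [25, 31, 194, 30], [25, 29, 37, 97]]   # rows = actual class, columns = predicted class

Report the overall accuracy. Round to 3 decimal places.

0.653

Accuracy = trace / total = (83+161+194+97=535) / 819 = 535/819 = 0.653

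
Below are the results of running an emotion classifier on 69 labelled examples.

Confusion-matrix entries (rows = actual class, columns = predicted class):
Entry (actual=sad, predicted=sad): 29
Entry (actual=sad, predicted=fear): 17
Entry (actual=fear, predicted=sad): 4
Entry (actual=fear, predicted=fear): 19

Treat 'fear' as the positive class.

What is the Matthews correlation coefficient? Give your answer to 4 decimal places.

MCC = (TP·TN − FP·FN) / √((TP+FP)(TP+FN)(TN+FP)(TN+FN))
Numerator = 19·29 − 17·4 = 483
Denominator = √(36·23·46·33) = √1256904 = 1121.1173
MCC = 483 / 1121.1173 = 0.4308

0.4308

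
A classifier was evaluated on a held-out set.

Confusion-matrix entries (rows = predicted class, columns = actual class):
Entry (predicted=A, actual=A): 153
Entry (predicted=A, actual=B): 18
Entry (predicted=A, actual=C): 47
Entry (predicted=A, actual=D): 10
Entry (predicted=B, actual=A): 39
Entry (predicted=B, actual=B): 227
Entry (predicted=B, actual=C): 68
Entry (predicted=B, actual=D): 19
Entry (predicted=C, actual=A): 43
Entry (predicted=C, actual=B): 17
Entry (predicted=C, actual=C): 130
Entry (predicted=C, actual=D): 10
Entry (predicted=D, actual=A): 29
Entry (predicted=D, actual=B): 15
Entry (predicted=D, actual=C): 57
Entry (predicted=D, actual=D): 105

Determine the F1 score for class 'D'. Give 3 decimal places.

0.600

One-vs-rest for 'D': TP = diagonal; FP = other classes predicted 'D'; FN = 'D' predicted as other.
F1 score = 2·TP/(2·TP+FP+FN).
D: TP=105, FP=29+15+57=101, FN=10+19+10=39 → 210/350 = 0.6000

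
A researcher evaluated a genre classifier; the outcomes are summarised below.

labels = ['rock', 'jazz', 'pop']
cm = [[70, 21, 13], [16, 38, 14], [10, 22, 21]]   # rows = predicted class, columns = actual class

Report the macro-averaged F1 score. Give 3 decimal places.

0.542

Per-class F1 score (2·TP/(2·TP+FP+FN)):
  rock: TP=70, FP=21+13=34, FN=16+10=26 → 140/200 = 0.7000
  jazz: TP=38, FP=16+14=30, FN=21+22=43 → 76/149 = 0.5101
  pop: TP=21, FP=10+22=32, FN=13+14=27 → 42/101 = 0.4158
Macro-F1 score = mean = (0.7000 + 0.5101 + 0.4158) / 3 = 0.542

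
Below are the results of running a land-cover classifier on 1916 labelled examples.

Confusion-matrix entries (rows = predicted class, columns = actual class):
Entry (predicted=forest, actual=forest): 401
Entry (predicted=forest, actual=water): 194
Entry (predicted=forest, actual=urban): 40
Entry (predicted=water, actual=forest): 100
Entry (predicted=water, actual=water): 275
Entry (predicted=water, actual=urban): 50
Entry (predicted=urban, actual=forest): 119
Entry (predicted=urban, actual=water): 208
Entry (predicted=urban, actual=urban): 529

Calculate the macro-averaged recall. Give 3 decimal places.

Per-class recall (TP/(TP+FN)):
  forest: TP=401, FN=100+119=219 → 401/620 = 0.6468
  water: TP=275, FN=194+208=402 → 275/677 = 0.4062
  urban: TP=529, FN=40+50=90 → 529/619 = 0.8546
Macro-recall = mean = (0.6468 + 0.4062 + 0.8546) / 3 = 0.636

0.636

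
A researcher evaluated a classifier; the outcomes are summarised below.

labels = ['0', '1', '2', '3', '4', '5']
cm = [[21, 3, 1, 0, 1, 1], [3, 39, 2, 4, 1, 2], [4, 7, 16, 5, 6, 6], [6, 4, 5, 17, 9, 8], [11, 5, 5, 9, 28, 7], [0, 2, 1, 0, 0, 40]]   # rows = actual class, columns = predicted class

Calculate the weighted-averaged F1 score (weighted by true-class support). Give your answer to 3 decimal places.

Per-class F1 score (2·TP/(2·TP+FP+FN)):
  0: TP=21, FP=3+4+6+11+0=24, FN=3+1+0+1+1=6 → 42/72 = 0.5833
  1: TP=39, FP=3+7+4+5+2=21, FN=3+2+4+1+2=12 → 78/111 = 0.7027
  2: TP=16, FP=1+2+5+5+1=14, FN=4+7+5+6+6=28 → 32/74 = 0.4324
  3: TP=17, FP=0+4+5+9+0=18, FN=6+4+5+9+8=32 → 34/84 = 0.4048
  4: TP=28, FP=1+1+6+9+0=17, FN=11+5+5+9+7=37 → 56/110 = 0.5091
  5: TP=40, FP=1+2+6+8+7=24, FN=0+2+1+0+0=3 → 80/107 = 0.7477
Weighted-F1 score = Σ (supportᵢ/N)·F1 scoreᵢ with N=279: (27/279)·0.5833 + (51/279)·0.7027 + (44/279)·0.4324 + (49/279)·0.4048 + (65/279)·0.5091 + (43/279)·0.7477 = 0.558

0.558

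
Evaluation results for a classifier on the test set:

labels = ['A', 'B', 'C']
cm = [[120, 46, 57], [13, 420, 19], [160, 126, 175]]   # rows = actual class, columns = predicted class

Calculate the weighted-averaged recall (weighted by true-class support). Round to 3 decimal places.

0.629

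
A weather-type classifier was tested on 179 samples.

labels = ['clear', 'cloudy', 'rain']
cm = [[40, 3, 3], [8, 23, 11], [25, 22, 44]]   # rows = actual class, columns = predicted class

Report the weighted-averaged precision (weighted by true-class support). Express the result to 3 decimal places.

0.639

Per-class precision (TP/(TP+FP)):
  clear: TP=40, FP=8+25=33 → 40/73 = 0.5479
  cloudy: TP=23, FP=3+22=25 → 23/48 = 0.4792
  rain: TP=44, FP=3+11=14 → 44/58 = 0.7586
Weighted-precision = Σ (supportᵢ/N)·precisionᵢ with N=179: (46/179)·0.5479 + (42/179)·0.4792 + (91/179)·0.7586 = 0.639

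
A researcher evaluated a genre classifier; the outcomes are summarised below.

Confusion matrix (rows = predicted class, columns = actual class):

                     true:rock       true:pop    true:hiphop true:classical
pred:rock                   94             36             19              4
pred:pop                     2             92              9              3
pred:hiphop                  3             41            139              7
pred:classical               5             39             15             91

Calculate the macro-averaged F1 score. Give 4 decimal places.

0.6946

Per-class F1 score (2·TP/(2·TP+FP+FN)):
  rock: TP=94, FP=36+19+4=59, FN=2+3+5=10 → 188/257 = 0.73152
  pop: TP=92, FP=2+9+3=14, FN=36+41+39=116 → 184/314 = 0.58599
  hiphop: TP=139, FP=3+41+7=51, FN=19+9+15=43 → 278/372 = 0.74731
  classical: TP=91, FP=5+39+15=59, FN=4+3+7=14 → 182/255 = 0.71373
Macro-F1 score = mean = (0.73152 + 0.58599 + 0.74731 + 0.71373) / 4 = 0.6946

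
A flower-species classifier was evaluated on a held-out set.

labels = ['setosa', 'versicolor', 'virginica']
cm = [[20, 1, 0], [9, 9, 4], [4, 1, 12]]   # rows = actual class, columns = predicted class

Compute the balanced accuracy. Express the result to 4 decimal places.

Balanced accuracy = mean of per-class recall.
  setosa: recall = 20/21 = 0.95238
  versicolor: recall = 9/22 = 0.40909
  virginica: recall = 12/17 = 0.70588
Mean = (0.95238 + 0.40909 + 0.70588) / 3 = 0.6891

0.6891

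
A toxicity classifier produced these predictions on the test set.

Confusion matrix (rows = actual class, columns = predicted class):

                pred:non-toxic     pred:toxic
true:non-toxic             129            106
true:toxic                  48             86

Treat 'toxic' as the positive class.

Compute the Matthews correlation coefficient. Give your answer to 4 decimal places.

0.1836

MCC = (TP·TN − FP·FN) / √((TP+FP)(TP+FN)(TN+FP)(TN+FN))
Numerator = 86·129 − 106·48 = 6006
Denominator = √(192·134·235·177) = √1070156160 = 32713.2414
MCC = 6006 / 32713.2414 = 0.1836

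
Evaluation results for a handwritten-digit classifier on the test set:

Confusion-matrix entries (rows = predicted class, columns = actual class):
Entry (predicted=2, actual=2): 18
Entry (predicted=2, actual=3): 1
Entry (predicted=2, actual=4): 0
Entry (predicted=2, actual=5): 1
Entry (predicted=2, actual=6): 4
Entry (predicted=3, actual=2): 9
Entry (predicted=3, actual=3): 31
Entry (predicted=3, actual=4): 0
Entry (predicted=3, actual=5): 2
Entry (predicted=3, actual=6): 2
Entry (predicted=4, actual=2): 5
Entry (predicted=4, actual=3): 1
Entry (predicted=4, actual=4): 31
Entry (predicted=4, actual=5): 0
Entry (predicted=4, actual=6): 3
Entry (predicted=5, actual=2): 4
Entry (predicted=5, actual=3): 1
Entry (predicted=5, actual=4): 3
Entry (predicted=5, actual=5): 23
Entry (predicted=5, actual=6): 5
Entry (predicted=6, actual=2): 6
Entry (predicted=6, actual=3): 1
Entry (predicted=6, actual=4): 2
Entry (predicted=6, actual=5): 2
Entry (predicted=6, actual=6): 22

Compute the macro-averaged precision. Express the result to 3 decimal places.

0.707

Per-class precision (TP/(TP+FP)):
  2: TP=18, FP=1+0+1+4=6 → 18/24 = 0.7500
  3: TP=31, FP=9+0+2+2=13 → 31/44 = 0.7045
  4: TP=31, FP=5+1+0+3=9 → 31/40 = 0.7750
  5: TP=23, FP=4+1+3+5=13 → 23/36 = 0.6389
  6: TP=22, FP=6+1+2+2=11 → 22/33 = 0.6667
Macro-precision = mean = (0.7500 + 0.7045 + 0.7750 + 0.6389 + 0.6667) / 5 = 0.707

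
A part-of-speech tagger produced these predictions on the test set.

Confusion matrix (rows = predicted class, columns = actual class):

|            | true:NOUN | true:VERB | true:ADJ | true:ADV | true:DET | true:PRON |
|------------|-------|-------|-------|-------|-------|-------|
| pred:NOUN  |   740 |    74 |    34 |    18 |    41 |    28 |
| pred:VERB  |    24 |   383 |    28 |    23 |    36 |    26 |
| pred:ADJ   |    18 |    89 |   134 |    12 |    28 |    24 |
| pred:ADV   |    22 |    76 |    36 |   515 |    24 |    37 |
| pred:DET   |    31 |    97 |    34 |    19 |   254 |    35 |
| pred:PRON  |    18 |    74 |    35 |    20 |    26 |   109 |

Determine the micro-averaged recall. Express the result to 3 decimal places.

Micro-averaging pools counts across classes: ΣTP=2135, ΣFP=1087, ΣFN=1087.
Micro-recall = TP/(TP+FN) on pooled counts = 0.663 (equals overall accuracy in single-label multiclass).

0.663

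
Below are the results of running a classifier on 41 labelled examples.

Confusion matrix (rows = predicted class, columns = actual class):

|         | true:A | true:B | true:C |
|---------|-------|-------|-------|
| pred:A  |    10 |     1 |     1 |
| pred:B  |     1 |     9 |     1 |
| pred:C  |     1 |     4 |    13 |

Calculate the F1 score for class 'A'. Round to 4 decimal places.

0.8333

F1 score = 2·TP/(2·TP+FP+FN).
A: TP=10, FP=1+1=2, FN=1+1=2 → 20/24 = 0.83333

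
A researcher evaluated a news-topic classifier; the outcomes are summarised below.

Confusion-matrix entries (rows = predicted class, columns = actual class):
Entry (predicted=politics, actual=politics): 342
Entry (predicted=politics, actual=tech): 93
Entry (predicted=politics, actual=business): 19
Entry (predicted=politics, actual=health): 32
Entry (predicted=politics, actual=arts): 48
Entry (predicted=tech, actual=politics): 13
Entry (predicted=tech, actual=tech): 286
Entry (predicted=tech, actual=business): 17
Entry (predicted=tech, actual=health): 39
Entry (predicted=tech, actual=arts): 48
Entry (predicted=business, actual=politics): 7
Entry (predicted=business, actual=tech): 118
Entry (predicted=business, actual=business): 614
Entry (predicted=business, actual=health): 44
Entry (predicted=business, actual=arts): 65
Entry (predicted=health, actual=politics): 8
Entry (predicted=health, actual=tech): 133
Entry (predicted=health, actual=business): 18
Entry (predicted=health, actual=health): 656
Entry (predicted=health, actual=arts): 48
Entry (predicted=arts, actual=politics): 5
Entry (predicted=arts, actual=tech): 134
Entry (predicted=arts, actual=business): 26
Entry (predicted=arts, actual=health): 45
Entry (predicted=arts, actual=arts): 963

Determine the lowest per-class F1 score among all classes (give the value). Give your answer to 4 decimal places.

0.4901

Per-class F1 score (2·TP/(2·TP+FP+FN)):
  politics: TP=342, FP=93+19+32+48=192, FN=13+7+8+5=33 → 684/909 = 0.75248
  tech: TP=286, FP=13+17+39+48=117, FN=93+118+133+134=478 → 572/1167 = 0.49015
  business: TP=614, FP=7+118+44+65=234, FN=19+17+18+26=80 → 1228/1542 = 0.79637
  health: TP=656, FP=8+133+18+48=207, FN=32+39+44+45=160 → 1312/1679 = 0.78142
  arts: TP=963, FP=5+134+26+45=210, FN=48+48+65+48=209 → 1926/2345 = 0.82132
Lowest is class 'tech' with F1 score = 0.4901.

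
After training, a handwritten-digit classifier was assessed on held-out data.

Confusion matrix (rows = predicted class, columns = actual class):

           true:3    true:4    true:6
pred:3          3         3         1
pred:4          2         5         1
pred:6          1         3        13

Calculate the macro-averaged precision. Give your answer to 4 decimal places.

Per-class precision (TP/(TP+FP)):
  3: TP=3, FP=3+1=4 → 3/7 = 0.42857
  4: TP=5, FP=2+1=3 → 5/8 = 0.62500
  6: TP=13, FP=1+3=4 → 13/17 = 0.76471
Macro-precision = mean = (0.42857 + 0.62500 + 0.76471) / 3 = 0.6061

0.6061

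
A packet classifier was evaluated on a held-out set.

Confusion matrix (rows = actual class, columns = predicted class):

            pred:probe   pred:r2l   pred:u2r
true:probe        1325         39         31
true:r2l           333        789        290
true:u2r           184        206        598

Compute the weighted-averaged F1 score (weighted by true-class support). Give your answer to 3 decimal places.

Per-class F1 score (2·TP/(2·TP+FP+FN)):
  probe: TP=1325, FP=333+184=517, FN=39+31=70 → 2650/3237 = 0.8187
  r2l: TP=789, FP=39+206=245, FN=333+290=623 → 1578/2446 = 0.6451
  u2r: TP=598, FP=31+290=321, FN=184+206=390 → 1196/1907 = 0.6272
Weighted-F1 score = Σ (supportᵢ/N)·F1 scoreᵢ with N=3795: (1395/3795)·0.8187 + (1412/3795)·0.6451 + (988/3795)·0.6272 = 0.704

0.704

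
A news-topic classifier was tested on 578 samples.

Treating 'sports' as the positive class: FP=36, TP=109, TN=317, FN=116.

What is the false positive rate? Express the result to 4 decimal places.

FPR = FP/(FP+TN) = 36/(36+317) = 0.1020

0.1020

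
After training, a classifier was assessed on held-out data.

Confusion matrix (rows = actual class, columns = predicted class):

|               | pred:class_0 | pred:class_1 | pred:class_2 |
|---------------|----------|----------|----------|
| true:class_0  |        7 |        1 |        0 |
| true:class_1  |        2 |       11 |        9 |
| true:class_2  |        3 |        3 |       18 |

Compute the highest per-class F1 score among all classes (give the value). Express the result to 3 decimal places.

0.706

Per-class F1 score (2·TP/(2·TP+FP+FN)):
  class_0: TP=7, FP=2+3=5, FN=1+0=1 → 14/20 = 0.7000
  class_1: TP=11, FP=1+3=4, FN=2+9=11 → 22/37 = 0.5946
  class_2: TP=18, FP=0+9=9, FN=3+3=6 → 36/51 = 0.7059
Highest is class 'class_2' with F1 score = 0.706.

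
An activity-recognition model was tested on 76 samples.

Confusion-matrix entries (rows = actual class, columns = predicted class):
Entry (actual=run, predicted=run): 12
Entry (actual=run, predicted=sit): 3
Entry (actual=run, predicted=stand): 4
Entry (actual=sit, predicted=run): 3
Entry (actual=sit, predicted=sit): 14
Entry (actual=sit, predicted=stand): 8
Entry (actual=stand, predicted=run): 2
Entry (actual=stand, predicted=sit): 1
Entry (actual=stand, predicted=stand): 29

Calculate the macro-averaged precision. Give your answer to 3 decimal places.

Per-class precision (TP/(TP+FP)):
  run: TP=12, FP=3+2=5 → 12/17 = 0.7059
  sit: TP=14, FP=3+1=4 → 14/18 = 0.7778
  stand: TP=29, FP=4+8=12 → 29/41 = 0.7073
Macro-precision = mean = (0.7059 + 0.7778 + 0.7073) / 3 = 0.730

0.730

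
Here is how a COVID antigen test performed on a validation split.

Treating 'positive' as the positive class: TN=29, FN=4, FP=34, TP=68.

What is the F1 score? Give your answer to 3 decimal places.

Precision = TP/(TP+FP) = 68/102 = 0.6667
Recall = TP/(TP+FN) = 68/72 = 0.9444
F1 = 2·TP/(2·TP+FP+FN) = 136/174 = 0.782

0.782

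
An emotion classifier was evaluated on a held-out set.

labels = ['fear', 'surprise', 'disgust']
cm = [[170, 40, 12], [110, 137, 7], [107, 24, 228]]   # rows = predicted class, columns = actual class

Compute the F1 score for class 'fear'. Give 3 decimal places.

0.558

Treat 'fear' as positive and all other classes as negative.
F1 score = 2·TP/(2·TP+FP+FN).
fear: TP=170, FP=40+12=52, FN=110+107=217 → 340/609 = 0.5583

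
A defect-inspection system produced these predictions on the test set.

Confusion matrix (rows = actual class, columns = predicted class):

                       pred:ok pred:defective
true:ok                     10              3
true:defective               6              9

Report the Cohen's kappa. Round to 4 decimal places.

Observed agreement pₒ = trace/N = 19/28 = 0.67857
Expected agreement pₑ = Σ (rowᵢ·colᵢ)/N² = (13·16 + 15·12)/28² = 0.49490
κ = (pₒ − pₑ)/(1 − pₑ) = (0.67857 − 0.49490)/(1 − 0.49490) = 0.3636

0.3636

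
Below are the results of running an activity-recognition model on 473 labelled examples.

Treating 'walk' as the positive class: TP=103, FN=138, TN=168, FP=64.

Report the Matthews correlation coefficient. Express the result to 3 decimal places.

MCC = (TP·TN − FP·FN) / √((TP+FP)(TP+FN)(TN+FP)(TN+FN))
Numerator = 103·168 − 64·138 = 8472
Denominator = √(167·241·232·306) = √2857215024 = 53452.9234
MCC = 8472 / 53452.9234 = 0.158

0.158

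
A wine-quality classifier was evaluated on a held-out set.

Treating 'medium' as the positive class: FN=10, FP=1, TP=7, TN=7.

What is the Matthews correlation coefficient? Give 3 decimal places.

0.287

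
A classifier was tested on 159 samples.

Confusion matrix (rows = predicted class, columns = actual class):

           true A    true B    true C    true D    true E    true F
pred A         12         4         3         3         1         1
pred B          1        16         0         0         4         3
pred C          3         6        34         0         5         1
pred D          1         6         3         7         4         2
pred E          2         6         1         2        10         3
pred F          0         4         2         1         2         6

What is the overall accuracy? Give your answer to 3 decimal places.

Accuracy = trace / total = (12+16+34+7+10+6=85) / 159 = 85/159 = 0.535

0.535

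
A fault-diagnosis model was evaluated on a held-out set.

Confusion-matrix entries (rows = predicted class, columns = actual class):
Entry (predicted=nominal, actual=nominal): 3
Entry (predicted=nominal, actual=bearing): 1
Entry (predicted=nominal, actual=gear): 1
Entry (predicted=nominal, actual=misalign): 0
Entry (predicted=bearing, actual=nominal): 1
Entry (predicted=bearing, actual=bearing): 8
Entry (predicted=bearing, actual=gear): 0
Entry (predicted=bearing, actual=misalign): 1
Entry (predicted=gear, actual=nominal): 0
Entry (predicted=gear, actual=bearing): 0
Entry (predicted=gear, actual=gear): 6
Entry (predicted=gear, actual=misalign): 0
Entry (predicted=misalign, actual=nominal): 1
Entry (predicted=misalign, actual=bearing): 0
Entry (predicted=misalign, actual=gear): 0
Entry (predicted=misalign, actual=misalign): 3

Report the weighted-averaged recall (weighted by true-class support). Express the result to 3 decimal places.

0.800

Per-class recall (TP/(TP+FN)):
  nominal: TP=3, FN=1+0+1=2 → 3/5 = 0.6000
  bearing: TP=8, FN=1+0+0=1 → 8/9 = 0.8889
  gear: TP=6, FN=1+0+0=1 → 6/7 = 0.8571
  misalign: TP=3, FN=0+1+0=1 → 3/4 = 0.7500
Weighted-recall = Σ (supportᵢ/N)·recallᵢ with N=25: (5/25)·0.6000 + (9/25)·0.8889 + (7/25)·0.8571 + (4/25)·0.7500 = 0.800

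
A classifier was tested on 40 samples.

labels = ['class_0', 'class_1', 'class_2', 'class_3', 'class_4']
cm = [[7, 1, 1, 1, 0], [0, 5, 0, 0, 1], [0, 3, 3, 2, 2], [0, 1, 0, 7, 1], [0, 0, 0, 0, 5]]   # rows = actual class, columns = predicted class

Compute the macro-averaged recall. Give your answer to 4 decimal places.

Per-class recall (TP/(TP+FN)):
  class_0: TP=7, FN=1+1+1+0=3 → 7/10 = 0.70000
  class_1: TP=5, FN=0+0+0+1=1 → 5/6 = 0.83333
  class_2: TP=3, FN=0+3+2+2=7 → 3/10 = 0.30000
  class_3: TP=7, FN=0+1+0+1=2 → 7/9 = 0.77778
  class_4: TP=5, FN=0+0+0+0=0 → 5/5 = 1.00000
Macro-recall = mean = (0.70000 + 0.83333 + 0.30000 + 0.77778 + 1.00000) / 5 = 0.7222

0.7222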